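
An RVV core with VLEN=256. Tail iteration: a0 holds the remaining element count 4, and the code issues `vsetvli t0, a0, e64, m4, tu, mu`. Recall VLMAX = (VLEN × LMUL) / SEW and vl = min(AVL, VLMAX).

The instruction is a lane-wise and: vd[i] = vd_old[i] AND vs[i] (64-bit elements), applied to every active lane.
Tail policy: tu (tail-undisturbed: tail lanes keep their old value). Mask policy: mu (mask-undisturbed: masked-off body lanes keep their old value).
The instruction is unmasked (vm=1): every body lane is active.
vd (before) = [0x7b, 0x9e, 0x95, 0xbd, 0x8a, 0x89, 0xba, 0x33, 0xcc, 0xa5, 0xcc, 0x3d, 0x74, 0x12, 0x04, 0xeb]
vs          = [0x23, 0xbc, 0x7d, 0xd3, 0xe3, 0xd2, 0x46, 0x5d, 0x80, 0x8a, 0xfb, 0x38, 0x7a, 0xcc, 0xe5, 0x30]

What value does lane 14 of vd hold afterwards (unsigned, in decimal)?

vd[14] = 4

lanes per group: 256·4/64 = 16
AVL=4 ≤ VLMAX=16, so vl = 4
vd[0] and(0x7b,0x23) -> 0x23
vd[1] and(0x9e,0xbc) -> 0x9c
vd[2] and(0x95,0x7d) -> 0x15
vd[3] and(0xbd,0xd3) -> 0x91
vd[4] tail/keep -> 0x8a
vd[5] tail/keep -> 0x89
vd[6] tail/keep -> 0xba
vd[7] tail/keep -> 0x33
vd[8] tail/keep -> 0xcc
vd[9] tail/keep -> 0xa5
vd[10] tail/keep -> 0xcc
vd[11] tail/keep -> 0x3d
vd[12] tail/keep -> 0x74
vd[13] tail/keep -> 0x12
vd[14] tail/keep -> 0x04
vd[15] tail/keep -> 0xeb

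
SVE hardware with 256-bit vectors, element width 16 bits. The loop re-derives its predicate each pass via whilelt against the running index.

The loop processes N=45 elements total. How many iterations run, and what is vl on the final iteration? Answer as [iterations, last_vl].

register lanes = 256/16 = 16
iterations = ceil(45/16) = 3; final-pass vl = 13

[iterations, last_vl] = [3, 13]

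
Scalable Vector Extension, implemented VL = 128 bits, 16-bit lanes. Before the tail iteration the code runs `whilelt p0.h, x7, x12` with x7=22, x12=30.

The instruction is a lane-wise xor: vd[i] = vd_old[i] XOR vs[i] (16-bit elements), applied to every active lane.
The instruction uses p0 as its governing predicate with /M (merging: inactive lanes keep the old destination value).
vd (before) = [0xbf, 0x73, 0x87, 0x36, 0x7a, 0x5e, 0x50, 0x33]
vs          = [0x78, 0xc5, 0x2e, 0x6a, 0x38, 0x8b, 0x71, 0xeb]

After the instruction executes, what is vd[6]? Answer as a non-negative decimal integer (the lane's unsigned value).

lane count: 128 div 16 = 8
active while 22+j < 30, i.e. j ∈ [0,8) capped at 8 ⇒ 8
lane  0: xor(0xbf,0x78) ⇒ 0xc7
lane  1: xor(0x73,0xc5) ⇒ 0xb6
lane  2: xor(0x87,0x2e) ⇒ 0xa9
lane  3: xor(0x36,0x6a) ⇒ 0x5c
lane  4: xor(0x7a,0x38) ⇒ 0x42
lane  5: xor(0x5e,0x8b) ⇒ 0xd5
lane  6: xor(0x50,0x71) ⇒ 0x21
lane  7: xor(0x33,0xeb) ⇒ 0xd8

vd[6] = 33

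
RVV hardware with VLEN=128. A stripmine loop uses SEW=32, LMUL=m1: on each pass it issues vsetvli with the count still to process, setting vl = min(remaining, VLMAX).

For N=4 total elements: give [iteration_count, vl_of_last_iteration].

VLMAX = (128 × 1) / 32 = 4 lanes
4 elements at 4/iter → 1 passes, remainder 4 on the last

[iterations, last_vl] = [1, 4]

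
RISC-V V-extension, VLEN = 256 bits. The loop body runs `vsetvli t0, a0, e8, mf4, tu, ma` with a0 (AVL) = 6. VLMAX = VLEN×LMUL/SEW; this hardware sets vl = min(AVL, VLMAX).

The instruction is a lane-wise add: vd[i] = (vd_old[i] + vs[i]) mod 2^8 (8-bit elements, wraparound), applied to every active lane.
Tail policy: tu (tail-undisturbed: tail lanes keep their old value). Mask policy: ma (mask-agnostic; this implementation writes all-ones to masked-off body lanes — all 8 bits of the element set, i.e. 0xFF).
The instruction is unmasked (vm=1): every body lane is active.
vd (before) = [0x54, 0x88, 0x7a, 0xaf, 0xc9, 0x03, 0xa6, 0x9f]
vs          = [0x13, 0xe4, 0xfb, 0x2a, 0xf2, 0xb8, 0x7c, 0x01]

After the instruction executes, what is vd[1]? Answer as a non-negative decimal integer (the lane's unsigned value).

vd[1] = 108

lanes per group: 256·1/4/8 = 8
AVL=6 ≤ VLMAX=8, so vl = 6
[0] add(0x54,0x13) = 0x67
[1] add(0x88,0xe4) = 0x6c
[2] add(0x7a,0xfb) = 0x75
[3] add(0xaf,0x2a) = 0xd9
[4] add(0xc9,0xf2) = 0xbb
[5] add(0x03,0xb8) = 0xbb
[6] tail/keep = 0xa6
[7] tail/keep = 0x9f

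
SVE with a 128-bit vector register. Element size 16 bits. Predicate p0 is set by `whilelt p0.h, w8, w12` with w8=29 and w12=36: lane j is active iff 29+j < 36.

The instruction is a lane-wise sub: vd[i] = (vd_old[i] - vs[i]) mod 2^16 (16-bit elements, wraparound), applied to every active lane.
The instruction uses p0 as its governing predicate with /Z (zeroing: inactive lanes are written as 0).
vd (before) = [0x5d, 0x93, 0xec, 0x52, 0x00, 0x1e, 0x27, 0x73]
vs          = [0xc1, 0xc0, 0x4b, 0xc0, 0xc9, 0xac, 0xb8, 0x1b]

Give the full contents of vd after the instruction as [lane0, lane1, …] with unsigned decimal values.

vd = [65436, 65491, 161, 65426, 65335, 65394, 65391, 0]

128-bit reg / 16-bit elem → 8 lanes
p0[j] = (29+j < 36); true for j=0..6 → 7 lanes set
vd[0] sub(0x5d,0xc1) -> 0xff9c
vd[1] sub(0x93,0xc0) -> 0xffd3
vd[2] sub(0xec,0x4b) -> 0xa1
vd[3] sub(0x52,0xc0) -> 0xff92
vd[4] sub(0x00,0xc9) -> 0xff37
vd[5] sub(0x1e,0xac) -> 0xff72
vd[6] sub(0x27,0xb8) -> 0xff6f
vd[7] tail/zero -> 0x00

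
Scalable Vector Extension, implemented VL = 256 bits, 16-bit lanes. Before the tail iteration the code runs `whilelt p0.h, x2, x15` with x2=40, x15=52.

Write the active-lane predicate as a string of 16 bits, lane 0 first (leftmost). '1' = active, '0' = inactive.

predicate = 1111111111110000

lane count: 256 div 16 = 16
whilelt: lane j active iff 40+j < 52 → j < 12 → 12 active
bits (lane 0 leftmost): 1111111111110000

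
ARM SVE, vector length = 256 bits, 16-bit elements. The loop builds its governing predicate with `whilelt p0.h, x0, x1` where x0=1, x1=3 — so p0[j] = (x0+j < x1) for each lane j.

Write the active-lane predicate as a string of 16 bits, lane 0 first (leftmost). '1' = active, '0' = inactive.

lane count: 256 div 16 = 16
whilelt: lane j active iff 1+j < 3 → j < 2 → 2 active
bits (lane 0 leftmost): 1100000000000000

predicate = 1100000000000000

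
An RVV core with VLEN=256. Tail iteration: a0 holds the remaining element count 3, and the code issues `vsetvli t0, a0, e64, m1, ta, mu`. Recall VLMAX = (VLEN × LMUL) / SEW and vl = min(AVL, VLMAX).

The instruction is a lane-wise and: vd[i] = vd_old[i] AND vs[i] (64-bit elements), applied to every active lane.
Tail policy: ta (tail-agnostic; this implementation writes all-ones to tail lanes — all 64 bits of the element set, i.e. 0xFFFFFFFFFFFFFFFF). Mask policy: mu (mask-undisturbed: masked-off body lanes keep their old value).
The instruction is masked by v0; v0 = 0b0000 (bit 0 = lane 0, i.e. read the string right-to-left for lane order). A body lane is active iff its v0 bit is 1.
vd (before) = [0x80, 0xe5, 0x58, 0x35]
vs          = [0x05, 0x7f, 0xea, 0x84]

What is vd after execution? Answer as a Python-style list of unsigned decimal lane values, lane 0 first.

vd = [128, 229, 88, 18446744073709551615]

VLMAX = VLEN×LMUL/SEW = 256×1/64 = 4
vl ← min(3, 4) = 3
vd[0] mask-off/keep -> 0x80
vd[1] mask-off/keep -> 0xe5
vd[2] mask-off/keep -> 0x58
vd[3] tail/ones -> 0xffffffffffffffff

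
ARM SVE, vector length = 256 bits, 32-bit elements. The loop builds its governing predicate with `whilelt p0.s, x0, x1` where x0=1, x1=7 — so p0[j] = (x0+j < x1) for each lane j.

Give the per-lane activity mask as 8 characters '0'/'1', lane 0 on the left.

lane count: 256 div 32 = 8
active while 1+j < 7, i.e. j ∈ [0,6) capped at 8 ⇒ 6
bits (lane 0 leftmost): 11111100

predicate = 11111100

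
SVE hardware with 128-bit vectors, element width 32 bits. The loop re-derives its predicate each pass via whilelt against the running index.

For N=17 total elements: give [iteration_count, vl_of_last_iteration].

lane count: 128 div 32 = 4
17 elements at 4/iter → 5 passes, remainder 1 on the last

[iterations, last_vl] = [5, 1]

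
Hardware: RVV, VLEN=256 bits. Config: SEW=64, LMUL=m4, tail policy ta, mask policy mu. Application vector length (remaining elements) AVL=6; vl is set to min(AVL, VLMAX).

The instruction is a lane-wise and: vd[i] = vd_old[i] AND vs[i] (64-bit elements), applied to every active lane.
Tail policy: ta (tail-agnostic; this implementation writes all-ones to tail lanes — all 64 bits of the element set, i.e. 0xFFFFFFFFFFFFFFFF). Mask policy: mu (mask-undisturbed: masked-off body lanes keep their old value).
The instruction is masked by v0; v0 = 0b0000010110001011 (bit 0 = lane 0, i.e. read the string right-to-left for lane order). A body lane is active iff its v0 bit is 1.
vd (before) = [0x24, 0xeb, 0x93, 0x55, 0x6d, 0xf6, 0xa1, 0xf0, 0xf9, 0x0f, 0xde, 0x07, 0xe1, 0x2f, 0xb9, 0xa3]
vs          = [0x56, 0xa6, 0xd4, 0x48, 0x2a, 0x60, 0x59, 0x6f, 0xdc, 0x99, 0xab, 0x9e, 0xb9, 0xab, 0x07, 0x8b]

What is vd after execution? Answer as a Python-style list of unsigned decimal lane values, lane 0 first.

vd = [4, 162, 147, 64, 109, 246, 18446744073709551615, 18446744073709551615, 18446744073709551615, 18446744073709551615, 18446744073709551615, 18446744073709551615, 18446744073709551615, 18446744073709551615, 18446744073709551615, 18446744073709551615]

VLMAX = VLEN×LMUL/SEW = 256×4/64 = 16
AVL=6 ≤ VLMAX=16, so vl = 6
  i=0: and(0x24,0x56) → 4
  i=1: and(0xeb,0xa6) → 162
  i=2: mask-off/keep → 147
  i=3: and(0x55,0x48) → 64
  i=4: mask-off/keep → 109
  i=5: mask-off/keep → 246
  i=6: tail/ones → 18446744073709551615
  i=7: tail/ones → 18446744073709551615
  i=8: tail/ones → 18446744073709551615
  i=9: tail/ones → 18446744073709551615
  i=10: tail/ones → 18446744073709551615
  i=11: tail/ones → 18446744073709551615
  i=12: tail/ones → 18446744073709551615
  i=13: tail/ones → 18446744073709551615
  i=14: tail/ones → 18446744073709551615
  i=15: tail/ones → 18446744073709551615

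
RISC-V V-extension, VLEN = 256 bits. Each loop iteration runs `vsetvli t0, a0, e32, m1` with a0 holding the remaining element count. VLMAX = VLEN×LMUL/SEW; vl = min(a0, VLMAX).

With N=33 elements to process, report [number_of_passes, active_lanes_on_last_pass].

lanes per group: 256·1/32 = 8
33 elements at 8/iter → 5 passes, remainder 1 on the last

[iterations, last_vl] = [5, 1]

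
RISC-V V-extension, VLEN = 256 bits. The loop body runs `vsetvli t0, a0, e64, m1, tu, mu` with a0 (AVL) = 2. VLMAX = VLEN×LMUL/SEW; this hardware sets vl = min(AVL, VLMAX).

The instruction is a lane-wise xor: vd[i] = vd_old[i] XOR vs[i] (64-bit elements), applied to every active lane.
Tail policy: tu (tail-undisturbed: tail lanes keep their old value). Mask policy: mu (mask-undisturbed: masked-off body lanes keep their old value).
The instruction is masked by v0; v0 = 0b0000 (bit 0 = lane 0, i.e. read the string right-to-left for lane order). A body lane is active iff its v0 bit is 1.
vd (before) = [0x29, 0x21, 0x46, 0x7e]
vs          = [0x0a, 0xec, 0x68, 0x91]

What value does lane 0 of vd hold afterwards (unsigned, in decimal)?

VLMAX = (256 × 1) / 64 = 4 lanes
vl = min(AVL, VLMAX) = min(2, 4) = 2
  i=0: mask-off/keep → 41
  i=1: mask-off/keep → 33
  i=2: tail/keep → 70
  i=3: tail/keep → 126

vd[0] = 41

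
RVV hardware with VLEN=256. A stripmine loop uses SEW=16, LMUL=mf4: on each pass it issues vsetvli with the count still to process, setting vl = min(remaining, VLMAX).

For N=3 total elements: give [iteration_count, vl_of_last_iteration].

[iterations, last_vl] = [1, 3]

VLMAX = VLEN×LMUL/SEW = 256×1/4/16 = 4
N=3: ⌈3/4⌉ = 1 iters; last vl = 3 − 0×4 = 3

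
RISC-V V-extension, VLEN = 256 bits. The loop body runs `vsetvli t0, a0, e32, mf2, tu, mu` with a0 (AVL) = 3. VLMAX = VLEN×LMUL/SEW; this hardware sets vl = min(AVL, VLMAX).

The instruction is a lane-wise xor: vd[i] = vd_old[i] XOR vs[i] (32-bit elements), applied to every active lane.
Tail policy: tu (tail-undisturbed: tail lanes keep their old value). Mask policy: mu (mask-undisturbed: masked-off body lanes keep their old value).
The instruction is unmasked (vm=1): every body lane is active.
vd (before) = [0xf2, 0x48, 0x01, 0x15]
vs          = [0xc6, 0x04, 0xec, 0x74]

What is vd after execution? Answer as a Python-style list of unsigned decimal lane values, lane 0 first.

VLMAX = (256 × 1/2) / 32 = 4 lanes
AVL=3 ≤ VLMAX=4, so vl = 3
vd[0] xor(0xf2,0xc6) -> 0x34
vd[1] xor(0x48,0x04) -> 0x4c
vd[2] xor(0x01,0xec) -> 0xed
vd[3] tail/keep -> 0x15

vd = [52, 76, 237, 21]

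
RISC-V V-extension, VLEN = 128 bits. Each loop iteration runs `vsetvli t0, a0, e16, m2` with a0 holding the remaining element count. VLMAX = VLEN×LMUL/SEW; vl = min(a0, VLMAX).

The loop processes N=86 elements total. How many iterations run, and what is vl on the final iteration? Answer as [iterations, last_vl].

[iterations, last_vl] = [6, 6]

VLMAX = VLEN×LMUL/SEW = 128×2/16 = 16
86 elements at 16/iter → 6 passes, remainder 6 on the last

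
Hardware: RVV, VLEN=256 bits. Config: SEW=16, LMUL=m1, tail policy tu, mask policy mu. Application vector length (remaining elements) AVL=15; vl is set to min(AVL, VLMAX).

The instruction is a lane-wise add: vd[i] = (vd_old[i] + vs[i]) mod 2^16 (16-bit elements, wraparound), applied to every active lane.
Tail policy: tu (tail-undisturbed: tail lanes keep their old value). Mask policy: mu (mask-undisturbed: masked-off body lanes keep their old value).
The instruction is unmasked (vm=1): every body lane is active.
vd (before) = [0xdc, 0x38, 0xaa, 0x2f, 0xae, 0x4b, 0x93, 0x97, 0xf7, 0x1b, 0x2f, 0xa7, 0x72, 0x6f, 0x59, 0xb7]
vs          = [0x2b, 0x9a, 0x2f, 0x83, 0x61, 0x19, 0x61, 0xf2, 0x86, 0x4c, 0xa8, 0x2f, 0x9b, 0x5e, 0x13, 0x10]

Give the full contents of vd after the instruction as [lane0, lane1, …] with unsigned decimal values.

vd = [263, 210, 217, 178, 271, 100, 244, 393, 381, 103, 215, 214, 269, 205, 108, 183]

VLMAX = VLEN×LMUL/SEW = 256×1/16 = 16
vl = min(AVL, VLMAX) = min(15, 16) = 15
[0] add(0xdc,0x2b) = 0x107
[1] add(0x38,0x9a) = 0xd2
[2] add(0xaa,0x2f) = 0xd9
[3] add(0x2f,0x83) = 0xb2
[4] add(0xae,0x61) = 0x10f
[5] add(0x4b,0x19) = 0x64
[6] add(0x93,0x61) = 0xf4
[7] add(0x97,0xf2) = 0x189
[8] add(0xf7,0x86) = 0x17d
[9] add(0x1b,0x4c) = 0x67
[10] add(0x2f,0xa8) = 0xd7
[11] add(0xa7,0x2f) = 0xd6
[12] add(0x72,0x9b) = 0x10d
[13] add(0x6f,0x5e) = 0xcd
[14] add(0x59,0x13) = 0x6c
[15] tail/keep = 0xb7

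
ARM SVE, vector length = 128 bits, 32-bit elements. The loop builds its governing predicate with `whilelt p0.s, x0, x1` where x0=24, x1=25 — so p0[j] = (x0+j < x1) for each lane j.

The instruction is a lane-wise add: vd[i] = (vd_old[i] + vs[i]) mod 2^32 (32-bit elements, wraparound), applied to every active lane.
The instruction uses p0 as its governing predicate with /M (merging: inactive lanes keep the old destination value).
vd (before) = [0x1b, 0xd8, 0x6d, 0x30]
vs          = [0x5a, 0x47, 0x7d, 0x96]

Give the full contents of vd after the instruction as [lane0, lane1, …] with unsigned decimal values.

128-bit reg / 32-bit elem → 4 lanes
p0[j] = (24+j < 25); true for j=0..0 → 1 lanes set
lane  0: add(0x1b,0x5a) ⇒ 0x75
lane  1: tail/keep ⇒ 0xd8
lane  2: tail/keep ⇒ 0x6d
lane  3: tail/keep ⇒ 0x30

vd = [117, 216, 109, 48]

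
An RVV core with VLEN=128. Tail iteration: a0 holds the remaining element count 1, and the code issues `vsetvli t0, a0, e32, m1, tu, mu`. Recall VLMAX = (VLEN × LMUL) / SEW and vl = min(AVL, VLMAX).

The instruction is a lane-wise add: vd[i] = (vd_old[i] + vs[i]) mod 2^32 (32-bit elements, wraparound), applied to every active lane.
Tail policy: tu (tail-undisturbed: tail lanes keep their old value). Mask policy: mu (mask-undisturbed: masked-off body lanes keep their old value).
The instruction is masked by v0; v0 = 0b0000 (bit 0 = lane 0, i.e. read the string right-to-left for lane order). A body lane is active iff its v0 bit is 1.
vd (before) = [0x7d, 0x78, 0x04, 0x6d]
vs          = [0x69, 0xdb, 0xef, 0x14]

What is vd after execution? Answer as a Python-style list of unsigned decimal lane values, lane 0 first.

VLMAX = (128 × 1) / 32 = 4 lanes
vl ← min(1, 4) = 1
vd[0] mask-off/keep -> 0x7d
vd[1] tail/keep -> 0x78
vd[2] tail/keep -> 0x04
vd[3] tail/keep -> 0x6d

vd = [125, 120, 4, 109]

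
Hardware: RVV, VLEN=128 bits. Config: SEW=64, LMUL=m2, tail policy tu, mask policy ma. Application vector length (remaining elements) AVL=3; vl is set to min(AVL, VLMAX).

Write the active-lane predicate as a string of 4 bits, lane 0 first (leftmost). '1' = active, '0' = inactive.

predicate = 1110

lanes per group: 128·2/64 = 4
AVL=3 ≤ VLMAX=4, so vl = 3
bits (lane 0 leftmost): 1110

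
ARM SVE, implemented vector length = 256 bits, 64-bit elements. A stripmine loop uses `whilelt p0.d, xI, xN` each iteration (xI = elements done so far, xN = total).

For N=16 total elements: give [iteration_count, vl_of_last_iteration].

register lanes = 256/64 = 4
16 elements at 4/iter → 4 passes, remainder 4 on the last

[iterations, last_vl] = [4, 4]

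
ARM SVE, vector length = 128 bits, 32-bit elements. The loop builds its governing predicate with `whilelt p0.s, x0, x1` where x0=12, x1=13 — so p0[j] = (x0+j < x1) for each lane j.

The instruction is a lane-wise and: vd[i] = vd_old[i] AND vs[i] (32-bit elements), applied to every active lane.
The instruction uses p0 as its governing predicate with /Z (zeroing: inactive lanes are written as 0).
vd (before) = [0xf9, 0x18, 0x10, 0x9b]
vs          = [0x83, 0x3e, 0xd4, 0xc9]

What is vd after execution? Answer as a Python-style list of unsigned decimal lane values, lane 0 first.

register lanes = 128/32 = 4
active while 12+j < 13, i.e. j ∈ [0,1) capped at 4 ⇒ 1
  i=0: and(0xf9,0x83) → 129
  i=1: tail/zero → 0
  i=2: tail/zero → 0
  i=3: tail/zero → 0

vd = [129, 0, 0, 0]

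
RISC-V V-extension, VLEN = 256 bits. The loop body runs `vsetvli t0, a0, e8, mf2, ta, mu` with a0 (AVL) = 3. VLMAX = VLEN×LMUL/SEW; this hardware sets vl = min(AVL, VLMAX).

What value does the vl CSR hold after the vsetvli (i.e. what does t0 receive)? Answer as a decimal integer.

vl = 3

VLMAX = (256 × 1/2) / 8 = 16 lanes
vl ← min(3, 16) = 3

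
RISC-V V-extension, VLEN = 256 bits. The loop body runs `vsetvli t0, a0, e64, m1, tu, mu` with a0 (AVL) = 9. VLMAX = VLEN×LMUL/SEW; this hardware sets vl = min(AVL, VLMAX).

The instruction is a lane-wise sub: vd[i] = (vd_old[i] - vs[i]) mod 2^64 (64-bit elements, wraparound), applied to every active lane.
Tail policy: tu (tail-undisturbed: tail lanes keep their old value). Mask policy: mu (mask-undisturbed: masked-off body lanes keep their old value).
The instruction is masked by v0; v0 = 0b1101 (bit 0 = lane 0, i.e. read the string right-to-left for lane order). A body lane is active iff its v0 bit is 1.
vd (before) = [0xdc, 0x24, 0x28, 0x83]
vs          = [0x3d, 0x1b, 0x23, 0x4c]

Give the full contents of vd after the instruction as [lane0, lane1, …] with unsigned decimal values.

vd = [159, 36, 5, 55]

VLMAX = VLEN×LMUL/SEW = 256×1/64 = 4
AVL=9 > VLMAX=4, so vl = 4
lane  0: sub(0xdc,0x3d) ⇒ 0x9f
lane  1: mask-off/keep ⇒ 0x24
lane  2: sub(0x28,0x23) ⇒ 0x05
lane  3: sub(0x83,0x4c) ⇒ 0x37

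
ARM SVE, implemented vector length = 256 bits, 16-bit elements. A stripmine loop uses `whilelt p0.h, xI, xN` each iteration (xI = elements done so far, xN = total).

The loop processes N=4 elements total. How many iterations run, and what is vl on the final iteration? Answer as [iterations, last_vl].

register lanes = 256/16 = 16
iterations = ceil(4/16) = 1; final-pass vl = 4

[iterations, last_vl] = [1, 4]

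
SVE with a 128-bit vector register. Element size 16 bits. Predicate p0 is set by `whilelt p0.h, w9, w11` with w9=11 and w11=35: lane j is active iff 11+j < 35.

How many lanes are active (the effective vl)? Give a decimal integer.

register lanes = 128/16 = 8
p0[j] = (11+j < 35); true for j=0..7 → 8 lanes set

vl = 8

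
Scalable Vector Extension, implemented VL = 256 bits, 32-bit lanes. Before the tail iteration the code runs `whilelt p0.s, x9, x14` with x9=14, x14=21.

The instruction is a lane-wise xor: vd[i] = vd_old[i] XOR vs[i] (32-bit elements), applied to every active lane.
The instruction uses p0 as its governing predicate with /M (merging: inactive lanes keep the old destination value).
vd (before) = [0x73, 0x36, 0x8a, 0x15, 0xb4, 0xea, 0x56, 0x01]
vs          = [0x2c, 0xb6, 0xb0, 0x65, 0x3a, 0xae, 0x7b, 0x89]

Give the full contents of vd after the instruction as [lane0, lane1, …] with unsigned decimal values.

vd = [95, 128, 58, 112, 142, 68, 45, 1]

256-bit reg / 32-bit elem → 8 lanes
whilelt: lane j active iff 14+j < 21 → j < 7 → 7 active
vd[0] xor(0x73,0x2c) -> 0x5f
vd[1] xor(0x36,0xb6) -> 0x80
vd[2] xor(0x8a,0xb0) -> 0x3a
vd[3] xor(0x15,0x65) -> 0x70
vd[4] xor(0xb4,0x3a) -> 0x8e
vd[5] xor(0xea,0xae) -> 0x44
vd[6] xor(0x56,0x7b) -> 0x2d
vd[7] tail/keep -> 0x01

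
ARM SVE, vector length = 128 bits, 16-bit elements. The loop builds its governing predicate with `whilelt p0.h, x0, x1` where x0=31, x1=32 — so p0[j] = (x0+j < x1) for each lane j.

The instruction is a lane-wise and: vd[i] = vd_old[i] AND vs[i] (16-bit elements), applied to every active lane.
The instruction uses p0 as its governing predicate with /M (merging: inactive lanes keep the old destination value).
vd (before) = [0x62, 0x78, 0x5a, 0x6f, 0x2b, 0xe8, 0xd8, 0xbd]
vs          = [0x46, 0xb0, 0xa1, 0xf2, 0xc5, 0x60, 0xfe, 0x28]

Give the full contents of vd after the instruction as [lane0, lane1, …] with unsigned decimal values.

register lanes = 128/16 = 8
p0[j] = (31+j < 32); true for j=0..0 → 1 lanes set
[0] and(0x62,0x46) = 0x42
[1] tail/keep = 0x78
[2] tail/keep = 0x5a
[3] tail/keep = 0x6f
[4] tail/keep = 0x2b
[5] tail/keep = 0xe8
[6] tail/keep = 0xd8
[7] tail/keep = 0xbd

vd = [66, 120, 90, 111, 43, 232, 216, 189]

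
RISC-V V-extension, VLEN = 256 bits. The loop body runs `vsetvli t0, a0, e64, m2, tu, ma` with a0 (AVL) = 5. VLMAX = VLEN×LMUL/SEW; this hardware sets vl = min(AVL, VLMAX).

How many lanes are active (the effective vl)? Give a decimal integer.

VLMAX = (256 × 2) / 64 = 8 lanes
vl ← min(5, 8) = 5

vl = 5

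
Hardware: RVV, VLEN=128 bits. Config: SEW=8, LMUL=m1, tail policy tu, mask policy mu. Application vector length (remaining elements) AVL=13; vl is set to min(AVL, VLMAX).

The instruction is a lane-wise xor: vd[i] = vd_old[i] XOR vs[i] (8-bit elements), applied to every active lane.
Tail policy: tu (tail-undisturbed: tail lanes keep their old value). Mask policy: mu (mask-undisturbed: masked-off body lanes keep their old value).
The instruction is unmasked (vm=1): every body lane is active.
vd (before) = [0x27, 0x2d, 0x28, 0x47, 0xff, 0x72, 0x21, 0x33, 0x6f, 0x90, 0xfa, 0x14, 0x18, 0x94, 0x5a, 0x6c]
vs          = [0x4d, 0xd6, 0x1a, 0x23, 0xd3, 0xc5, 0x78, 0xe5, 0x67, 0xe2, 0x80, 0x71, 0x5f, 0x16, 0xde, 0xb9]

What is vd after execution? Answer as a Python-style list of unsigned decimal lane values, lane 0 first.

VLMAX = VLEN×LMUL/SEW = 128×1/8 = 16
vl ← min(13, 16) = 13
  i=0: xor(0x27,0x4d) → 106
  i=1: xor(0x2d,0xd6) → 251
  i=2: xor(0x28,0x1a) → 50
  i=3: xor(0x47,0x23) → 100
  i=4: xor(0xff,0xd3) → 44
  i=5: xor(0x72,0xc5) → 183
  i=6: xor(0x21,0x78) → 89
  i=7: xor(0x33,0xe5) → 214
  i=8: xor(0x6f,0x67) → 8
  i=9: xor(0x90,0xe2) → 114
  i=10: xor(0xfa,0x80) → 122
  i=11: xor(0x14,0x71) → 101
  i=12: xor(0x18,0x5f) → 71
  i=13: tail/keep → 148
  i=14: tail/keep → 90
  i=15: tail/keep → 108

vd = [106, 251, 50, 100, 44, 183, 89, 214, 8, 114, 122, 101, 71, 148, 90, 108]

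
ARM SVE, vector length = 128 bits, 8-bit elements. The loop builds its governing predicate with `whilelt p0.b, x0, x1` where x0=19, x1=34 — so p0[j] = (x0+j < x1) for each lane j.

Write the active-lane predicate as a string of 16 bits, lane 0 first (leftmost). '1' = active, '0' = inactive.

predicate = 1111111111111110

register lanes = 128/8 = 16
p0[j] = (19+j < 34); true for j=0..14 → 15 lanes set
bits (lane 0 leftmost): 1111111111111110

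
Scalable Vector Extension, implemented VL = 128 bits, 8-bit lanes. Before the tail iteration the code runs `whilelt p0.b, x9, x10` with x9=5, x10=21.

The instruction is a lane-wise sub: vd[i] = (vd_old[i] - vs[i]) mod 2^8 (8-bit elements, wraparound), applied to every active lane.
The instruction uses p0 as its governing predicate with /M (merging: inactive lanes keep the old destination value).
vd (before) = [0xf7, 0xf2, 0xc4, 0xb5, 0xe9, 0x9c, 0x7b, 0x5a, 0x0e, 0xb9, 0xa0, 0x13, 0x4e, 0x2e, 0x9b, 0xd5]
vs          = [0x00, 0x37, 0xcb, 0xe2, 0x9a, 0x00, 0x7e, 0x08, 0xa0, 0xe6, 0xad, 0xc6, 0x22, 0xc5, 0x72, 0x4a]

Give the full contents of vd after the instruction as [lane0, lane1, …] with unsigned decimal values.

lane count: 128 div 8 = 16
whilelt: lane j active iff 5+j < 21 → j < 16 → 16 active
lane  0: sub(0xf7,0x00) ⇒ 0xf7
lane  1: sub(0xf2,0x37) ⇒ 0xbb
lane  2: sub(0xc4,0xcb) ⇒ 0xf9
lane  3: sub(0xb5,0xe2) ⇒ 0xd3
lane  4: sub(0xe9,0x9a) ⇒ 0x4f
lane  5: sub(0x9c,0x00) ⇒ 0x9c
lane  6: sub(0x7b,0x7e) ⇒ 0xfd
lane  7: sub(0x5a,0x08) ⇒ 0x52
lane  8: sub(0x0e,0xa0) ⇒ 0x6e
lane  9: sub(0xb9,0xe6) ⇒ 0xd3
lane 10: sub(0xa0,0xad) ⇒ 0xf3
lane 11: sub(0x13,0xc6) ⇒ 0x4d
lane 12: sub(0x4e,0x22) ⇒ 0x2c
lane 13: sub(0x2e,0xc5) ⇒ 0x69
lane 14: sub(0x9b,0x72) ⇒ 0x29
lane 15: sub(0xd5,0x4a) ⇒ 0x8b

vd = [247, 187, 249, 211, 79, 156, 253, 82, 110, 211, 243, 77, 44, 105, 41, 139]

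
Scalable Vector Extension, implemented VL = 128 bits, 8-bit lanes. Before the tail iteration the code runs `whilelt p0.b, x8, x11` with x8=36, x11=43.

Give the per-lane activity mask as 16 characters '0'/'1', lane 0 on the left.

128-bit reg / 8-bit elem → 16 lanes
p0[j] = (36+j < 43); true for j=0..6 → 7 lanes set
bits (lane 0 leftmost): 1111111000000000

predicate = 1111111000000000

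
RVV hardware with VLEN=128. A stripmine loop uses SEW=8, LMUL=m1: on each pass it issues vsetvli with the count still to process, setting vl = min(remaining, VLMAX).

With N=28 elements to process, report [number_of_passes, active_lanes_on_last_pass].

VLMAX = (128 × 1) / 8 = 16 lanes
28 elements at 16/iter → 2 passes, remainder 12 on the last

[iterations, last_vl] = [2, 12]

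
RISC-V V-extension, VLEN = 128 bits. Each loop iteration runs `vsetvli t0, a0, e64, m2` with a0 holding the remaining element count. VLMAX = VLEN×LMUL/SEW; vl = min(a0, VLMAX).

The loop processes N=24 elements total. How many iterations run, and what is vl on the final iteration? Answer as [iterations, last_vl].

[iterations, last_vl] = [6, 4]

VLMAX = VLEN×LMUL/SEW = 128×2/64 = 4
N=24: ⌈24/4⌉ = 6 iters; last vl = 24 − 5×4 = 4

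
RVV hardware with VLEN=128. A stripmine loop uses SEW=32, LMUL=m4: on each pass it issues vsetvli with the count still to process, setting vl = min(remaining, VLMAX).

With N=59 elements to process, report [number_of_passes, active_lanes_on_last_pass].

[iterations, last_vl] = [4, 11]

lanes per group: 128·4/32 = 16
iterations = ceil(59/16) = 4; final-pass vl = 11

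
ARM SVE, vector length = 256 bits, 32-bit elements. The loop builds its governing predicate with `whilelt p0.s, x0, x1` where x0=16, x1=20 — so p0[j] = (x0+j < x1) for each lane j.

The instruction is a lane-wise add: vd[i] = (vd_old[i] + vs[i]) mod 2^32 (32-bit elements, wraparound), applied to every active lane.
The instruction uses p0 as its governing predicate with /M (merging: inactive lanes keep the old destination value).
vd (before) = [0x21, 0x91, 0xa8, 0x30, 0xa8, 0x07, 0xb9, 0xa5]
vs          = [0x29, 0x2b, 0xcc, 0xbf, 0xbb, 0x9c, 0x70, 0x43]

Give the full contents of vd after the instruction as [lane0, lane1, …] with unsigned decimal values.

vd = [74, 188, 372, 239, 168, 7, 185, 165]

register lanes = 256/32 = 8
active while 16+j < 20, i.e. j ∈ [0,4) capped at 8 ⇒ 4
[0] add(0x21,0x29) = 0x4a
[1] add(0x91,0x2b) = 0xbc
[2] add(0xa8,0xcc) = 0x174
[3] add(0x30,0xbf) = 0xef
[4] tail/keep = 0xa8
[5] tail/keep = 0x07
[6] tail/keep = 0xb9
[7] tail/keep = 0xa5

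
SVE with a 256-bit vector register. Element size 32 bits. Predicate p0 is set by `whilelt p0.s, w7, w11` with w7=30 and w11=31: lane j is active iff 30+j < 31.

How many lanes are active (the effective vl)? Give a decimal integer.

lane count: 256 div 32 = 8
active while 30+j < 31, i.e. j ∈ [0,1) capped at 8 ⇒ 1

vl = 1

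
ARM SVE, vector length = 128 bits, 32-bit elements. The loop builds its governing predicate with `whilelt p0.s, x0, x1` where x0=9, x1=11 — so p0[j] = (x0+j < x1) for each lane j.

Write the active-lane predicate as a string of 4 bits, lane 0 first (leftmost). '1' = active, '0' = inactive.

register lanes = 128/32 = 4
p0[j] = (9+j < 11); true for j=0..1 → 2 lanes set
bits (lane 0 leftmost): 1100

predicate = 1100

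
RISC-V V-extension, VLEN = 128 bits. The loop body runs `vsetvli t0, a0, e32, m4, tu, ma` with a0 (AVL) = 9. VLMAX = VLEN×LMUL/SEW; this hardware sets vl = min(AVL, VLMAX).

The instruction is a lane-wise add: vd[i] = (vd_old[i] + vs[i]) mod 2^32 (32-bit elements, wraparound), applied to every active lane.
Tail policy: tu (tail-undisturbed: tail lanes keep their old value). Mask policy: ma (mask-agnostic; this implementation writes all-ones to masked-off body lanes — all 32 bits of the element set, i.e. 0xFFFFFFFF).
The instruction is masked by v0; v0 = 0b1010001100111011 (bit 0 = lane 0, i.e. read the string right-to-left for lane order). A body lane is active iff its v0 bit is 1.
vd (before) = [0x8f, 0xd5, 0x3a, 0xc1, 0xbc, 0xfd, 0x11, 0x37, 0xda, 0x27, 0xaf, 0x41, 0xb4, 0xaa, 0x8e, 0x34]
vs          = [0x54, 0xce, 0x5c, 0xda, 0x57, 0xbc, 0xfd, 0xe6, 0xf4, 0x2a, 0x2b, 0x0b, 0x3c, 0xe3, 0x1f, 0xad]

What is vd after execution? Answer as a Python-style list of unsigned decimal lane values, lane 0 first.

vd = [227, 419, 4294967295, 411, 275, 441, 4294967295, 4294967295, 462, 39, 175, 65, 180, 170, 142, 52]

VLMAX = VLEN×LMUL/SEW = 128×4/32 = 16
AVL=9 ≤ VLMAX=16, so vl = 9
[0] add(0x8f,0x54) = 0xe3
[1] add(0xd5,0xce) = 0x1a3
[2] mask-off/ones = 0xffffffff
[3] add(0xc1,0xda) = 0x19b
[4] add(0xbc,0x57) = 0x113
[5] add(0xfd,0xbc) = 0x1b9
[6] mask-off/ones = 0xffffffff
[7] mask-off/ones = 0xffffffff
[8] add(0xda,0xf4) = 0x1ce
[9] tail/keep = 0x27
[10] tail/keep = 0xaf
[11] tail/keep = 0x41
[12] tail/keep = 0xb4
[13] tail/keep = 0xaa
[14] tail/keep = 0x8e
[15] tail/keep = 0x34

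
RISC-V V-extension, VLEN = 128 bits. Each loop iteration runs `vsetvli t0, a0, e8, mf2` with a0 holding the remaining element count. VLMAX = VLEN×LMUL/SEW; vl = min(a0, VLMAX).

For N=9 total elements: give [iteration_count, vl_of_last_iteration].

VLMAX = VLEN×LMUL/SEW = 128×1/2/8 = 8
N=9: ⌈9/8⌉ = 2 iters; last vl = 9 − 1×8 = 1

[iterations, last_vl] = [2, 1]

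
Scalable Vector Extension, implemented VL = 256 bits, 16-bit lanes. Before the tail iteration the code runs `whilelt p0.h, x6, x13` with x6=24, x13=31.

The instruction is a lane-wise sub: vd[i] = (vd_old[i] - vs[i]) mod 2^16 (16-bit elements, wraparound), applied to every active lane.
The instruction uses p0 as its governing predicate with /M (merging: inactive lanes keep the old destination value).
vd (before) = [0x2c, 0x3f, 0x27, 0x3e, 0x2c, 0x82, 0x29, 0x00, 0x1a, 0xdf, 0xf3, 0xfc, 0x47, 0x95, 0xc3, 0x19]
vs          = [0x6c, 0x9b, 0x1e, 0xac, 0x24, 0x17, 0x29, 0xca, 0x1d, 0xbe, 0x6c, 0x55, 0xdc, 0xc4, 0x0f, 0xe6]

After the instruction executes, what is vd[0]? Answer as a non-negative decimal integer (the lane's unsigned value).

vd[0] = 65472

256-bit reg / 16-bit elem → 16 lanes
p0[j] = (24+j < 31); true for j=0..6 → 7 lanes set
vd[0] sub(0x2c,0x6c) -> 0xffc0
vd[1] sub(0x3f,0x9b) -> 0xffa4
vd[2] sub(0x27,0x1e) -> 0x09
vd[3] sub(0x3e,0xac) -> 0xff92
vd[4] sub(0x2c,0x24) -> 0x08
vd[5] sub(0x82,0x17) -> 0x6b
vd[6] sub(0x29,0x29) -> 0x00
vd[7] tail/keep -> 0x00
vd[8] tail/keep -> 0x1a
vd[9] tail/keep -> 0xdf
vd[10] tail/keep -> 0xf3
vd[11] tail/keep -> 0xfc
vd[12] tail/keep -> 0x47
vd[13] tail/keep -> 0x95
vd[14] tail/keep -> 0xc3
vd[15] tail/keep -> 0x19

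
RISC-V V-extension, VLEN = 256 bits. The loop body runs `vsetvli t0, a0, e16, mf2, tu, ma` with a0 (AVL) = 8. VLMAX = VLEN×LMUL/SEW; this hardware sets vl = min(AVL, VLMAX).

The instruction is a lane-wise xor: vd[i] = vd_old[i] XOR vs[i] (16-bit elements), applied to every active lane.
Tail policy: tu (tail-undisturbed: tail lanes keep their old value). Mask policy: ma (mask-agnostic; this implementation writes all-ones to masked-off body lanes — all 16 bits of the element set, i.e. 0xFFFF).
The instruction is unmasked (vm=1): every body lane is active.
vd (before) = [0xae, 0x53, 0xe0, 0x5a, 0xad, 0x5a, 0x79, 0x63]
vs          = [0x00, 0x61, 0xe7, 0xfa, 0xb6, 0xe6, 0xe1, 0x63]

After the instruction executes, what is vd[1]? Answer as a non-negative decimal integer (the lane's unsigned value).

vd[1] = 50

lanes per group: 256·1/2/16 = 8
vl = min(AVL, VLMAX) = min(8, 8) = 8
[0] xor(0xae,0x00) = 0xae
[1] xor(0x53,0x61) = 0x32
[2] xor(0xe0,0xe7) = 0x07
[3] xor(0x5a,0xfa) = 0xa0
[4] xor(0xad,0xb6) = 0x1b
[5] xor(0x5a,0xe6) = 0xbc
[6] xor(0x79,0xe1) = 0x98
[7] xor(0x63,0x63) = 0x00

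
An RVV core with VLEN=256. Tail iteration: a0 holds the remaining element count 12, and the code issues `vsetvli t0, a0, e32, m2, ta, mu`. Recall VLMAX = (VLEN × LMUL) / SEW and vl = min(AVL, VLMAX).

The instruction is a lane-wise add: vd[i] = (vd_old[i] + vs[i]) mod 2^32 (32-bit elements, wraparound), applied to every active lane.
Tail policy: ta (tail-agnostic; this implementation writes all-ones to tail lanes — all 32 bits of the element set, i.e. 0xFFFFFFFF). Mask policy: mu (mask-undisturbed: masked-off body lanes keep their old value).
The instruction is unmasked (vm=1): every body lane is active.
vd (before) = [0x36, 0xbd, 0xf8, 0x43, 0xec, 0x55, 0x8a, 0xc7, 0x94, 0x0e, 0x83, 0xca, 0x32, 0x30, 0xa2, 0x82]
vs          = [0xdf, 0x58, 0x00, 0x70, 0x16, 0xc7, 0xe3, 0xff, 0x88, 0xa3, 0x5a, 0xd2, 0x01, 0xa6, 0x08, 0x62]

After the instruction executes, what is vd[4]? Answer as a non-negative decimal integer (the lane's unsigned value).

lanes per group: 256·2/32 = 16
vl ← min(12, 16) = 12
vd[0] add(0x36,0xdf) -> 0x115
vd[1] add(0xbd,0x58) -> 0x115
vd[2] add(0xf8,0x00) -> 0xf8
vd[3] add(0x43,0x70) -> 0xb3
vd[4] add(0xec,0x16) -> 0x102
vd[5] add(0x55,0xc7) -> 0x11c
vd[6] add(0x8a,0xe3) -> 0x16d
vd[7] add(0xc7,0xff) -> 0x1c6
vd[8] add(0x94,0x88) -> 0x11c
vd[9] add(0x0e,0xa3) -> 0xb1
vd[10] add(0x83,0x5a) -> 0xdd
vd[11] add(0xca,0xd2) -> 0x19c
vd[12] tail/ones -> 0xffffffff
vd[13] tail/ones -> 0xffffffff
vd[14] tail/ones -> 0xffffffff
vd[15] tail/ones -> 0xffffffff

vd[4] = 258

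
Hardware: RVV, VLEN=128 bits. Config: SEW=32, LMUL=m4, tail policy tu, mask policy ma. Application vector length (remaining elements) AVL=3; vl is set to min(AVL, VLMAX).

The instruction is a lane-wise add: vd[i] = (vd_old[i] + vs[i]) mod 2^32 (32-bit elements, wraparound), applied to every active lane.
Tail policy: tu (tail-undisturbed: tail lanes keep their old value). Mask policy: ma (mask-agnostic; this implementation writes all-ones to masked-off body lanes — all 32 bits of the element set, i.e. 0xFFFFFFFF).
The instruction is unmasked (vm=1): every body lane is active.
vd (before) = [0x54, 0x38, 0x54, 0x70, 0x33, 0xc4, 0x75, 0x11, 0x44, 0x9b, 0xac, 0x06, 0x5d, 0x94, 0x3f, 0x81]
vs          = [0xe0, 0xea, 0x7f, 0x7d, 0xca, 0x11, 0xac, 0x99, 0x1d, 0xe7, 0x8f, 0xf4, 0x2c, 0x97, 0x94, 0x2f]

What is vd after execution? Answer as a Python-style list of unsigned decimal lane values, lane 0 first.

vd = [308, 290, 211, 112, 51, 196, 117, 17, 68, 155, 172, 6, 93, 148, 63, 129]

VLMAX = VLEN×LMUL/SEW = 128×4/32 = 16
vl ← min(3, 16) = 3
vd[0] add(0x54,0xe0) -> 0x134
vd[1] add(0x38,0xea) -> 0x122
vd[2] add(0x54,0x7f) -> 0xd3
vd[3] tail/keep -> 0x70
vd[4] tail/keep -> 0x33
vd[5] tail/keep -> 0xc4
vd[6] tail/keep -> 0x75
vd[7] tail/keep -> 0x11
vd[8] tail/keep -> 0x44
vd[9] tail/keep -> 0x9b
vd[10] tail/keep -> 0xac
vd[11] tail/keep -> 0x06
vd[12] tail/keep -> 0x5d
vd[13] tail/keep -> 0x94
vd[14] tail/keep -> 0x3f
vd[15] tail/keep -> 0x81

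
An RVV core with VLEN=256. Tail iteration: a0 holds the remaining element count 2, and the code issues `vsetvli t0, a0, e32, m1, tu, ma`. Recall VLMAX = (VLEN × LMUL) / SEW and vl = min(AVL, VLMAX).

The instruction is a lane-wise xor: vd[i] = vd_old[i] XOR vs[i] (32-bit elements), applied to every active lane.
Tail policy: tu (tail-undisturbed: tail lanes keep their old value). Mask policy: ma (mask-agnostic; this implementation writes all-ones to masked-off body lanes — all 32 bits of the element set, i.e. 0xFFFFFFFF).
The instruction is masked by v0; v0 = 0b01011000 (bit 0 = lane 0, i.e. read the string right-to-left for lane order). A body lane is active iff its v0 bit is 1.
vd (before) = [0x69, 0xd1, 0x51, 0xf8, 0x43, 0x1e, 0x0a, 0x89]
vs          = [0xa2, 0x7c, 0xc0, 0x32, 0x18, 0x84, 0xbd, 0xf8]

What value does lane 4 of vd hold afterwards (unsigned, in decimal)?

VLMAX = VLEN×LMUL/SEW = 256×1/32 = 8
vl = min(AVL, VLMAX) = min(2, 8) = 2
vd[0] mask-off/ones -> 0xffffffff
vd[1] mask-off/ones -> 0xffffffff
vd[2] tail/keep -> 0x51
vd[3] tail/keep -> 0xf8
vd[4] tail/keep -> 0x43
vd[5] tail/keep -> 0x1e
vd[6] tail/keep -> 0x0a
vd[7] tail/keep -> 0x89

vd[4] = 67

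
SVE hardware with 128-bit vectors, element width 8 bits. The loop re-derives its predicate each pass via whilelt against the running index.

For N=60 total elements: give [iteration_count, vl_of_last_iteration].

register lanes = 128/8 = 16
60 elements at 16/iter → 4 passes, remainder 12 on the last

[iterations, last_vl] = [4, 12]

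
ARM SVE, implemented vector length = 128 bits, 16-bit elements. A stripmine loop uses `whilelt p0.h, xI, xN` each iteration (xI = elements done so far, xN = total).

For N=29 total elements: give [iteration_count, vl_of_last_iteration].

[iterations, last_vl] = [4, 5]

register lanes = 128/16 = 8
N=29: ⌈29/8⌉ = 4 iters; last vl = 29 − 3×8 = 5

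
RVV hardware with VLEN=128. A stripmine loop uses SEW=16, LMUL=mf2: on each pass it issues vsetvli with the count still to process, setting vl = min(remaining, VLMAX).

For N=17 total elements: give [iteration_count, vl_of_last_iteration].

[iterations, last_vl] = [5, 1]

VLMAX = (128 × 1/2) / 16 = 4 lanes
17 elements at 4/iter → 5 passes, remainder 1 on the last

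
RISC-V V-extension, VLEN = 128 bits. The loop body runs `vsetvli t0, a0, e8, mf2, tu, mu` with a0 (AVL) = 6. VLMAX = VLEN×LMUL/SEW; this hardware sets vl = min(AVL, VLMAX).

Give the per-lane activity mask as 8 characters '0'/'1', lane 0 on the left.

lanes per group: 128·1/2/8 = 8
AVL=6 ≤ VLMAX=8, so vl = 6
bits (lane 0 leftmost): 11111100

predicate = 11111100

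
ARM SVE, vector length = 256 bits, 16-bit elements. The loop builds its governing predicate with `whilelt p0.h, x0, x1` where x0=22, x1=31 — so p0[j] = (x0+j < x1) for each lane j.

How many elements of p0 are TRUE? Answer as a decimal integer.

lane count: 256 div 16 = 16
active while 22+j < 31, i.e. j ∈ [0,9) capped at 16 ⇒ 9

vl = 9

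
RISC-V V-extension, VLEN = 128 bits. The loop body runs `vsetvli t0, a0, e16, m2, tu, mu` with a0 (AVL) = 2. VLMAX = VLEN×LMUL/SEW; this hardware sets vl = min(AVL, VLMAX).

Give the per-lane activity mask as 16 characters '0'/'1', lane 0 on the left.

predicate = 1100000000000000

lanes per group: 128·2/16 = 16
vl ← min(2, 16) = 2
bits (lane 0 leftmost): 1100000000000000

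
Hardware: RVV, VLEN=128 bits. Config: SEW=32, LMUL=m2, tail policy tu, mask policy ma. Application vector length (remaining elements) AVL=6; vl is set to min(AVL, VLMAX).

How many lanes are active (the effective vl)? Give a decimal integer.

VLMAX = VLEN×LMUL/SEW = 128×2/32 = 8
vl ← min(6, 8) = 6

vl = 6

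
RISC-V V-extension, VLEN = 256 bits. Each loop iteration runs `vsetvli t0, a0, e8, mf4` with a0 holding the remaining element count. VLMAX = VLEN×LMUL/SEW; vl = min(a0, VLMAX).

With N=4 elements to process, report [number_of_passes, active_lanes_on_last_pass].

[iterations, last_vl] = [1, 4]

VLMAX = VLEN×LMUL/SEW = 256×1/4/8 = 8
N=4: ⌈4/8⌉ = 1 iters; last vl = 4 − 0×8 = 4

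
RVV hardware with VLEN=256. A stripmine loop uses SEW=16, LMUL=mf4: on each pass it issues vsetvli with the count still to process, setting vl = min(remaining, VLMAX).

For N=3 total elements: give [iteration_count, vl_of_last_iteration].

VLMAX = VLEN×LMUL/SEW = 256×1/4/16 = 4
N=3: ⌈3/4⌉ = 1 iters; last vl = 3 − 0×4 = 3

[iterations, last_vl] = [1, 3]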